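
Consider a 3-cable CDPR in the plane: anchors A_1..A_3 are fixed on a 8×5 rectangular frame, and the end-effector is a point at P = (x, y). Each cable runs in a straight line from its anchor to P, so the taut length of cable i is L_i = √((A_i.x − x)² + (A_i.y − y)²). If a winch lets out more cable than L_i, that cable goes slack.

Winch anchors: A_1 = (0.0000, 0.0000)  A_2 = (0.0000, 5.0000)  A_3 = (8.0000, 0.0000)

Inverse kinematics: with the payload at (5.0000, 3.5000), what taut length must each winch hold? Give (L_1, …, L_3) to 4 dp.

(6.1033, 5.2202, 4.6098)

L_1: Δ = A_1−P = (-5.0000, -3.5000) → ‖Δ‖ = √37.2500 = 6.1033
L_2: Δ = A_2−P = (-5.0000, 1.5000) → ‖Δ‖ = √27.2500 = 5.2202
L_3: Δ = A_3−P = (3.0000, -3.5000) → ‖Δ‖ = √21.2500 = 4.6098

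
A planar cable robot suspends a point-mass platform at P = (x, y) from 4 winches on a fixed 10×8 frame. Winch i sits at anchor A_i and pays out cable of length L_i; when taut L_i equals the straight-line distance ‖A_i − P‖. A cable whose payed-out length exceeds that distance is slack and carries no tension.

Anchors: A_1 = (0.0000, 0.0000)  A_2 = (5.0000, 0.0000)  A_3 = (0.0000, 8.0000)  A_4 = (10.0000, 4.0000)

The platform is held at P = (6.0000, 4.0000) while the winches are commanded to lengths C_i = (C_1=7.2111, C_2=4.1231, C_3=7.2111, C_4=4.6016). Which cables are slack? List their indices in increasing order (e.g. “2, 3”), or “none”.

cable 1: √((-6.0000)²+(-4.0000)²)=7.2111, C_1=7.2111: taut
cable 2: √((-1.0000)²+(-4.0000)²)=4.1231, C_2=4.1231: taut
cable 3: √((-6.0000)²+(4.0000)²)=7.2111, C_3=7.2111: taut
cable 4: √((4.0000)²+(0.0000)²)=4.0000, C_4=4.6016: slack

4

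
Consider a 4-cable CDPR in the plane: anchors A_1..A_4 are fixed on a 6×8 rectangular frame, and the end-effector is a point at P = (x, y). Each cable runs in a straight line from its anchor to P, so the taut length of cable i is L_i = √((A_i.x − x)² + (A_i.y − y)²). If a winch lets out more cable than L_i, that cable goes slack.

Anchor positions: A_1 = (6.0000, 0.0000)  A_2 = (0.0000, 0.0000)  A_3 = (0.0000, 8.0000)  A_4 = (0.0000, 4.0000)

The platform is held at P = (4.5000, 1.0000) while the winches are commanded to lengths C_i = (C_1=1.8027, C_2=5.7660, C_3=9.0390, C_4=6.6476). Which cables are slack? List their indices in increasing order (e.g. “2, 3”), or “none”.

2, 3, 4

cable 1: L_1 = ‖A_1−P‖ = 1.8028;  C_1 = 1.8027 → taut
cable 2: L_2 = ‖A_2−P‖ = 4.6098;  C_2 = 5.7660 → slack
cable 3: L_3 = ‖A_3−P‖ = 8.3217;  C_3 = 9.0390 → slack
cable 4: L_4 = ‖A_4−P‖ = 5.4083;  C_4 = 6.6476 → slack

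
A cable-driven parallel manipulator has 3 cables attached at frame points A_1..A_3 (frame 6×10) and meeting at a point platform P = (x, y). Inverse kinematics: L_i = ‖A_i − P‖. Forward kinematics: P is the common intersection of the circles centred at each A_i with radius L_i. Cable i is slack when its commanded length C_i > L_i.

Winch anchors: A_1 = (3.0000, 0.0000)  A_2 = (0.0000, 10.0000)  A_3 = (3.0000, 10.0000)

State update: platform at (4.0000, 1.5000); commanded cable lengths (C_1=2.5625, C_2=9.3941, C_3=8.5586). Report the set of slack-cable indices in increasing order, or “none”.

1

cable 1: L_1 = ‖A_1−P‖ = 1.8028;  C_1 = 2.5625 → slack
cable 2: L_2 = ‖A_2−P‖ = 9.3941;  C_2 = 9.3941 → taut
cable 3: L_3 = ‖A_3−P‖ = 8.5586;  C_3 = 8.5586 → taut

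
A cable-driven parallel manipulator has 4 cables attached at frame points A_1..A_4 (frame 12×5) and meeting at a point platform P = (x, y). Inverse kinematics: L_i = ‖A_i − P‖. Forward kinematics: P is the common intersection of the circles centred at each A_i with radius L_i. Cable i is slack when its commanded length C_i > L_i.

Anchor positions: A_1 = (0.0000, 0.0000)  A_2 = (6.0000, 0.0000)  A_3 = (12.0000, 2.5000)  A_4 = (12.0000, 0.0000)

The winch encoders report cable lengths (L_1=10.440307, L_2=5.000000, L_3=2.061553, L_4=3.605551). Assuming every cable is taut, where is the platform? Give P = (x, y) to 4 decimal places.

(10.0000, 3.0000)

circle eqns → linear via eq_j − eq_1; set k_j = A_j·A_j − L_j²
k_1 = 0.0000+0.0000−109.0000 = -109.0000
-12.0000·x + 0.0000·y = k_1−k_2 = -120.0000
-24.0000·x − 5.0000·y = k_1−k_3 = -255.0000
-24.0000·x + 0.0000·y = k_1−k_4 = -240.0000
solve first two rows → x=10.0000, y=3.0000
check cable 4: ‖A_4−P‖² = 13.0000 ≈ L_4² = 13.0000 ✓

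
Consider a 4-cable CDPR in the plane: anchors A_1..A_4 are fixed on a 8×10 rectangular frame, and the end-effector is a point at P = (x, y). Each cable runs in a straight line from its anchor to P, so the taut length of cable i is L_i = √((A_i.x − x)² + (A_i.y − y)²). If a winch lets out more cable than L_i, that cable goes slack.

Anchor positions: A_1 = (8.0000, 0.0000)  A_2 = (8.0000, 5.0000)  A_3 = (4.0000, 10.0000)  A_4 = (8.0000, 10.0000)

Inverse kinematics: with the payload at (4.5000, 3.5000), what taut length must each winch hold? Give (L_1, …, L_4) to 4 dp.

(4.9497, 3.8079, 6.5192, 7.3824)

L_1: Δ = A_1−P = (3.5000, -3.5000) → ‖Δ‖ = √24.5000 = 4.9497
L_2: Δ = A_2−P = (3.5000, 1.5000) → ‖Δ‖ = √14.5000 = 3.8079
L_3: Δ = A_3−P = (-0.5000, 6.5000) → ‖Δ‖ = √42.5000 = 6.5192
L_4: Δ = A_4−P = (3.5000, 6.5000) → ‖Δ‖ = √54.5000 = 7.3824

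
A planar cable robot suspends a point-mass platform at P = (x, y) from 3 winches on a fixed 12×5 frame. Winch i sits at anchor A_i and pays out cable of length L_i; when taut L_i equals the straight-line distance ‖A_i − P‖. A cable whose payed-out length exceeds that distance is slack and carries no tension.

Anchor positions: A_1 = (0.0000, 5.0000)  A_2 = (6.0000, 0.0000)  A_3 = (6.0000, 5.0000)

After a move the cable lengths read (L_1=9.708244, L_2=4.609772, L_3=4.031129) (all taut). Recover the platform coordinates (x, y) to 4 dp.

(9.5000, 3.0000)

each cable: (A_i−P)·(A_i−P) = L_i²; let q_i = ‖A_i‖²−L_i²
q_1 = 0.0000+25.0000−94.2500 = -69.2500
row 1: -12.0000x + 10.0000y = -84.0000  (q_2=14.7500)
row 2: -12.0000x + 0.0000y = -114.0000  (q_3=44.7500)
Cramer on rows 1–2 → x = 9.5000, y = 3.0000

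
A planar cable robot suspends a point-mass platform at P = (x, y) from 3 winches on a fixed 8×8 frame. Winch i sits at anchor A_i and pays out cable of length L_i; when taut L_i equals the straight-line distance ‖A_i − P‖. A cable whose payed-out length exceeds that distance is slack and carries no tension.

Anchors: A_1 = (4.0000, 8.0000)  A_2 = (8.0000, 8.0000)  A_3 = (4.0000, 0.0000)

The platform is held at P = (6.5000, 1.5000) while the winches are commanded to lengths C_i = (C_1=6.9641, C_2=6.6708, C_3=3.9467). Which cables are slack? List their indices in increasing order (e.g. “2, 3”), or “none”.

i=1: geometric 6.9642 vs commanded 6.9641 ⇒ taut
i=2: geometric 6.6708 vs commanded 6.6708 ⇒ taut
i=3: geometric 2.9155 vs commanded 3.9467 ⇒ slack

3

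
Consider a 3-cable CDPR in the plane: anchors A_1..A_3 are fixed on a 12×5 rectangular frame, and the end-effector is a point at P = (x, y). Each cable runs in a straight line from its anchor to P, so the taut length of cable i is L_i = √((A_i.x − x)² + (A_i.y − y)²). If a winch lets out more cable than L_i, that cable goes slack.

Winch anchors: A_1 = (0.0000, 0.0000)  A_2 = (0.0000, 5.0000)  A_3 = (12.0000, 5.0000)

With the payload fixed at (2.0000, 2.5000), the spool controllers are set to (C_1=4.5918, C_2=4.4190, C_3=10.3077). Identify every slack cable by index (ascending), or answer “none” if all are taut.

1, 2

cable 1: √((-2.0000)²+(-2.5000)²)=3.2016, C_1=4.5918: slack
cable 2: √((-2.0000)²+(2.5000)²)=3.2016, C_2=4.4190: slack
cable 3: √((10.0000)²+(2.5000)²)=10.3078, C_3=10.3077: taut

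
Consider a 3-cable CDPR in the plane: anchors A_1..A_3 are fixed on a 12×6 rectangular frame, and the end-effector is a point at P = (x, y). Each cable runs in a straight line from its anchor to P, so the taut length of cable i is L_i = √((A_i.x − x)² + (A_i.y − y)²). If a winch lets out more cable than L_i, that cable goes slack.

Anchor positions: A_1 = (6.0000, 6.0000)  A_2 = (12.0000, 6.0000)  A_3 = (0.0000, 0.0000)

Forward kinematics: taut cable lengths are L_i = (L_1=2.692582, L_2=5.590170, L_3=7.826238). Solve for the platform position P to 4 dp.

expand ‖A_i−P‖²=L_i² and subtract eq 1 (k_i ≔ ‖A_i‖²−L_i²)
k_1 = 36.0000+36.0000−7.2500 = 64.7500
eq1−eq2 → [-12.0000  0.0000]·P = -84.0000
eq1−eq3 → [12.0000  12.0000]·P = 126.0000
2×2 solve → P = (7.0000, 3.5000)

(7.0000, 3.5000)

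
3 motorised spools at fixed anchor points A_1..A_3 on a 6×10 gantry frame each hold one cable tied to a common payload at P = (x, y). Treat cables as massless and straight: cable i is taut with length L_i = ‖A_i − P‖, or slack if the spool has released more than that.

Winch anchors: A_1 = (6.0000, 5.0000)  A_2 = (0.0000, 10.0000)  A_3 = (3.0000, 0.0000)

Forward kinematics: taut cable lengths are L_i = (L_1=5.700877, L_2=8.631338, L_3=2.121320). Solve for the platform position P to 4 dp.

(1.5000, 1.5000)

expand ‖A_i−P‖²=L_i² and subtract eq 1 (c_i ≔ ‖A_i‖²−L_i²)
c_1 = 36.0000+25.0000−32.5000 = 28.5000
eq1−eq2 → [12.0000  -10.0000]·P = 3.0000
eq1−eq3 → [6.0000  10.0000]·P = 24.0000
2×2 solve → P = (1.5000, 1.5000)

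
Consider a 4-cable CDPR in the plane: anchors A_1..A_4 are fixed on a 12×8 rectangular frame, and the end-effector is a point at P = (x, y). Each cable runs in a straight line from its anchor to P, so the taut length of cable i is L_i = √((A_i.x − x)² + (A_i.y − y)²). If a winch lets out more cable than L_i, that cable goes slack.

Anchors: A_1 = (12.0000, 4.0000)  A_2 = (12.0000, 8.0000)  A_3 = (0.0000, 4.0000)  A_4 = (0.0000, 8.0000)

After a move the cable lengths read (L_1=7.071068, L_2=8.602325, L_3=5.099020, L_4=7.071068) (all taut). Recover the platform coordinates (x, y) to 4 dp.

circle eqns → linear via eq_j − eq_1; set q_j = A_j·A_j − L_j²
q_1 = 144.0000+16.0000−50.0000 = 110.0000
0.0000·x − 8.0000·y = q_1−q_2 = -24.0000
24.0000·x + 0.0000·y = q_1−q_3 = 120.0000
24.0000·x − 8.0000·y = q_1−q_4 = 96.0000
solve first two rows → x=5.0000, y=3.0000
check cable 4: ‖A_4−P‖² = 50.0000 ≈ L_4² = 50.0000 ✓

(5.0000, 3.0000)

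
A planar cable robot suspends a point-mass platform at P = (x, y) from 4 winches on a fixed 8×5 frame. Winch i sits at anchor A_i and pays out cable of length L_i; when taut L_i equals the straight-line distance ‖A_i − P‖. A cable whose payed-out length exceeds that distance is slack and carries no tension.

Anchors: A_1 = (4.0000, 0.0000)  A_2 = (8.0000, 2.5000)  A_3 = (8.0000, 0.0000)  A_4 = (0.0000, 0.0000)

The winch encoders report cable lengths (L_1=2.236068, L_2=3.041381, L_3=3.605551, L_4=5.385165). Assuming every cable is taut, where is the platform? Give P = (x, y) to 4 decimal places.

(5.0000, 2.0000)

each cable: (A_i−P)·(A_i−P) = L_i²; let k_i = ‖A_i‖²−L_i²
k_1 = 16.0000+0.0000−5.0000 = 11.0000
row 1: -8.0000x − 5.0000y = -50.0000  (k_2=61.0000)
row 2: -8.0000x + 0.0000y = -40.0000  (k_3=51.0000)
row 3: 8.0000x + 0.0000y = 40.0000  (k_4=-29.0000)
Cramer on rows 1–2 → x = 5.0000, y = 2.0000
check cable 4: ‖A_4−P‖² = 29.0000 ≈ L_4² = 29.0000 ✓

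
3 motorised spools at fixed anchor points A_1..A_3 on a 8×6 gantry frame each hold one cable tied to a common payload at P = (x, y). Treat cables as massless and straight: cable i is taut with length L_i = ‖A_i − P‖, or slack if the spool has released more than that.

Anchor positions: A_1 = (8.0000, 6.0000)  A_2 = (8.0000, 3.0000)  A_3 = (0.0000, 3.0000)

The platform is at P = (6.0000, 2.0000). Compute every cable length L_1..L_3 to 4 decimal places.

(4.4721, 2.2361, 6.0828)

L_1 = √((8.0000−6.0000)² + (6.0000−2.0000)²) = 4.4721
L_2 = √((8.0000−6.0000)² + (3.0000−2.0000)²) = 2.2361
L_3 = √((0.0000−6.0000)² + (3.0000−2.0000)²) = 6.0828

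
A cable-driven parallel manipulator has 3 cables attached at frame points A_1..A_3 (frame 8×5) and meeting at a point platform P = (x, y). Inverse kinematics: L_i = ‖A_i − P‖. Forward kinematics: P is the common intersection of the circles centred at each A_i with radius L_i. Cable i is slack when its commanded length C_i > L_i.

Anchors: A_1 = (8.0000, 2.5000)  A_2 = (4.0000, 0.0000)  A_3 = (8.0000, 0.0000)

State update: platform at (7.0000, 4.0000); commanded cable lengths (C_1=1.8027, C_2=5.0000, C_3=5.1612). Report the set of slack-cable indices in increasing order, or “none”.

cable 1: L_1 = ‖A_1−P‖ = 1.8028;  C_1 = 1.8027 → taut
cable 2: L_2 = ‖A_2−P‖ = 5.0000;  C_2 = 5.0000 → taut
cable 3: L_3 = ‖A_3−P‖ = 4.1231;  C_3 = 5.1612 → slack

3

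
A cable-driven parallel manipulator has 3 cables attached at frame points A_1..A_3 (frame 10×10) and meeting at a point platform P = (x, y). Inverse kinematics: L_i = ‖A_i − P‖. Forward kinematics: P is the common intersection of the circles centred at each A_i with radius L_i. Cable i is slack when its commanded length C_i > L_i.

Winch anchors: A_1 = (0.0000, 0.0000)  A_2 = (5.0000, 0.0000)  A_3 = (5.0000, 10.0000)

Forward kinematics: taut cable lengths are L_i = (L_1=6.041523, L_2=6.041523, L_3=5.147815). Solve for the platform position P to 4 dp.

(2.5000, 5.5000)

each cable: (A_i−P)·(A_i−P) = L_i²; let q_i = ‖A_i‖²−L_i²
q_1 = 0.0000+0.0000−36.5000 = -36.5000
row 1: -10.0000x + 0.0000y = -25.0000  (q_2=-11.5000)
row 2: -10.0000x − 20.0000y = -135.0000  (q_3=98.5000)
Cramer on rows 1–2 → x = 2.5000, y = 5.5000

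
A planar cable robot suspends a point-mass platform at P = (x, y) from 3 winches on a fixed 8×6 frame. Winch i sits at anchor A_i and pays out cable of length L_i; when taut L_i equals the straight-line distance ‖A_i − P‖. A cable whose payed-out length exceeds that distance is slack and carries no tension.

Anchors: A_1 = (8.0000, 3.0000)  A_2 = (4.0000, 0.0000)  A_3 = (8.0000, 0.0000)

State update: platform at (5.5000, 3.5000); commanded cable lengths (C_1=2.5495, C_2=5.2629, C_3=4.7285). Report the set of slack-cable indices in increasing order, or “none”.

2, 3

i=1: geometric 2.5495 vs commanded 2.5495 ⇒ taut
i=2: geometric 3.8079 vs commanded 5.2629 ⇒ slack
i=3: geometric 4.3012 vs commanded 4.7285 ⇒ slack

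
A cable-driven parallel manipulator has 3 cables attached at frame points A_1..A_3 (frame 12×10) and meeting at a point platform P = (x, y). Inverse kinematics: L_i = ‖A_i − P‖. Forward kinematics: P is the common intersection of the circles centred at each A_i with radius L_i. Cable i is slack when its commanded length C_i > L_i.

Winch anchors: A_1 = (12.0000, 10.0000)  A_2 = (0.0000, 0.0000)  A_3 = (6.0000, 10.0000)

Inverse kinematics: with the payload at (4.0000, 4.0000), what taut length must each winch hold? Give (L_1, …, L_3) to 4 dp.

(10.0000, 5.6569, 6.3246)

L_1 = √((12.0000−4.0000)² + (10.0000−4.0000)²) = 10.0000
L_2 = √((0.0000−4.0000)² + (0.0000−4.0000)²) = 5.6569
L_3 = √((6.0000−4.0000)² + (10.0000−4.0000)²) = 6.3246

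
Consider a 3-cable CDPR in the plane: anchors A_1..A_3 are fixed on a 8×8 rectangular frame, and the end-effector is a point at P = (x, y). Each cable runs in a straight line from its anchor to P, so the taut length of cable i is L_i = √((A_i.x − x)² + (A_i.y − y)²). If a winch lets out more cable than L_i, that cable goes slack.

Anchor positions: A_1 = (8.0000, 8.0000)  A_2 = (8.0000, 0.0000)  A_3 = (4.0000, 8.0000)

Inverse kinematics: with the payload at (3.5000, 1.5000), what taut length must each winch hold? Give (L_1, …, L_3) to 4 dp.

L_1 = √((8.0000−3.5000)² + (8.0000−1.5000)²) = 7.9057
L_2 = √((8.0000−3.5000)² + (0.0000−1.5000)²) = 4.7434
L_3 = √((4.0000−3.5000)² + (8.0000−1.5000)²) = 6.5192

(7.9057, 4.7434, 6.5192)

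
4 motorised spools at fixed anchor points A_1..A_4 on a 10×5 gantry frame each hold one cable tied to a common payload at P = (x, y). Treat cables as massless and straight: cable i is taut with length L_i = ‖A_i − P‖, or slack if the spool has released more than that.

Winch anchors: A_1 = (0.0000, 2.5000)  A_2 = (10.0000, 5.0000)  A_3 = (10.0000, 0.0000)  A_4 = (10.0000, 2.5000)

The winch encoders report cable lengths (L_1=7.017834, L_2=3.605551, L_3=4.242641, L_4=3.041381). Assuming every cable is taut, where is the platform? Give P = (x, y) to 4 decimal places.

(7.0000, 3.0000)

expand ‖A_i−P‖²=L_i² and subtract eq 1 (c_i ≔ ‖A_i‖²−L_i²)
c_1 = 0.0000+6.2500−49.2500 = -43.0000
eq1−eq2 → [-20.0000  -5.0000]·P = -155.0000
eq1−eq3 → [-20.0000  5.0000]·P = -125.0000
eq1−eq4 → [-20.0000  0.0000]·P = -140.0000
2×2 solve → P = (7.0000, 3.0000)
check cable 4: ‖A_4−P‖² = 9.2500 ≈ L_4² = 9.2500 ✓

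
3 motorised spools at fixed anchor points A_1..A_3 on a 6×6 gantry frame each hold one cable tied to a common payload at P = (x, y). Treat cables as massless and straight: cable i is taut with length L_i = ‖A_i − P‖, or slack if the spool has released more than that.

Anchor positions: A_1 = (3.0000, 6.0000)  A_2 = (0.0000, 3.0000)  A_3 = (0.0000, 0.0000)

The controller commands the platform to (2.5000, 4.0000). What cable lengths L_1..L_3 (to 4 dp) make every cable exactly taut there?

L_1: Δ = A_1−P = (0.5000, 2.0000) → ‖Δ‖ = √4.2500 = 2.0616
L_2: Δ = A_2−P = (-2.5000, -1.0000) → ‖Δ‖ = √7.2500 = 2.6926
L_3: Δ = A_3−P = (-2.5000, -4.0000) → ‖Δ‖ = √22.2500 = 4.7170

(2.0616, 2.6926, 4.7170)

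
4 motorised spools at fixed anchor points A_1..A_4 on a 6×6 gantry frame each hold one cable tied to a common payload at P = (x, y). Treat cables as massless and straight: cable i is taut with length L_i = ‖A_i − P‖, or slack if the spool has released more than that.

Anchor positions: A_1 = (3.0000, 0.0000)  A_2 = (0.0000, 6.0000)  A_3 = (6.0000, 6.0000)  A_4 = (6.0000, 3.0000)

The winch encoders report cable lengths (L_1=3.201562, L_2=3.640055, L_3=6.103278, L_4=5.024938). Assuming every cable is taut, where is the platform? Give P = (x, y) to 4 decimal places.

expand ‖A_i−P‖²=L_i² and subtract eq 1 (k_i ≔ ‖A_i‖²−L_i²)
k_1 = 9.0000+0.0000−10.2500 = -1.2500
eq1−eq2 → [6.0000  -12.0000]·P = -24.0000
eq1−eq3 → [-6.0000  -12.0000]·P = -36.0000
eq1−eq4 → [-6.0000  -6.0000]·P = -21.0000
2×2 solve → P = (1.0000, 2.5000)
check cable 4: ‖A_4−P‖² = 25.2500 ≈ L_4² = 25.2500 ✓

(1.0000, 2.5000)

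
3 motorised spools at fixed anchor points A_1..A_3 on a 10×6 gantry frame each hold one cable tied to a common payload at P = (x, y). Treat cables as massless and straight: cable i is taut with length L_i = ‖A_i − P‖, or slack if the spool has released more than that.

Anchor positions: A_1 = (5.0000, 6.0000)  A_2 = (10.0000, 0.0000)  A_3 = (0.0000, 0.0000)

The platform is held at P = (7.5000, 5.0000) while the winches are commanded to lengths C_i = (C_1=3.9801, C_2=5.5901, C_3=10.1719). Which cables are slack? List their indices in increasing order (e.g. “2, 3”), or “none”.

cable 1: √((-2.5000)²+(1.0000)²)=2.6926, C_1=3.9801: slack
cable 2: √((2.5000)²+(-5.0000)²)=5.5902, C_2=5.5901: taut
cable 3: √((-7.5000)²+(-5.0000)²)=9.0139, C_3=10.1719: slack

1, 3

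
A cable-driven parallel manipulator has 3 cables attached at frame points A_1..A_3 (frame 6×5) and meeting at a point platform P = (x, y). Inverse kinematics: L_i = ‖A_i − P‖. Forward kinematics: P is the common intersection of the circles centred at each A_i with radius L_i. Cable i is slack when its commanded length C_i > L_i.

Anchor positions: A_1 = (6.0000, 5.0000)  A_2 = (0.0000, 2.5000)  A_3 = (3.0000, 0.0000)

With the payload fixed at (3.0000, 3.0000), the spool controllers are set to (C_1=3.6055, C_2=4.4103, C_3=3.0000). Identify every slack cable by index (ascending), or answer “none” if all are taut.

2

cable 1: L_1 = ‖A_1−P‖ = 3.6056;  C_1 = 3.6055 → taut
cable 2: L_2 = ‖A_2−P‖ = 3.0414;  C_2 = 4.4103 → slack
cable 3: L_3 = ‖A_3−P‖ = 3.0000;  C_3 = 3.0000 → taut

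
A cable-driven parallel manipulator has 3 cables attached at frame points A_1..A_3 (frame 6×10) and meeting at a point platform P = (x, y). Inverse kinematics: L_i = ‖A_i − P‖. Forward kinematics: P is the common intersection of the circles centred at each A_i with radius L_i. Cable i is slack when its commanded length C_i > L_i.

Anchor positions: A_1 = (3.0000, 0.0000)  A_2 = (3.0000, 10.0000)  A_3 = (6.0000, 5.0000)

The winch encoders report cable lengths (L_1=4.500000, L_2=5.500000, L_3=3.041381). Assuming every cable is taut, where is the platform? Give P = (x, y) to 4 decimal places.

(3.0000, 4.5000)

circle eqns → linear via eq_j − eq_1; set c_j = A_j·A_j − L_j²
c_1 = 9.0000+0.0000−20.2500 = -11.2500
0.0000·x − 20.0000·y = c_1−c_2 = -90.0000
-6.0000·x − 10.0000·y = c_1−c_3 = -63.0000
solve first two rows → x=3.0000, y=4.5000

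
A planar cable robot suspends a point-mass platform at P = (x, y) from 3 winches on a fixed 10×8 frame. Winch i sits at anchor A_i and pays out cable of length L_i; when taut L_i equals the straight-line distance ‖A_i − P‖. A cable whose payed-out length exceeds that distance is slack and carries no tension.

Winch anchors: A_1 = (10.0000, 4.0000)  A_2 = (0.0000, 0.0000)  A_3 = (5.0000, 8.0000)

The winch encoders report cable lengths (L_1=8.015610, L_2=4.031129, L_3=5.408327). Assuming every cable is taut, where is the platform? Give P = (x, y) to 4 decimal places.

(2.0000, 3.5000)

each cable: (A_i−P)·(A_i−P) = L_i²; let k_i = ‖A_i‖²−L_i²
k_1 = 100.0000+16.0000−64.2500 = 51.7500
row 1: 20.0000x + 8.0000y = 68.0000  (k_2=-16.2500)
row 2: 10.0000x − 8.0000y = -8.0000  (k_3=59.7500)
Cramer on rows 1–2 → x = 2.0000, y = 3.5000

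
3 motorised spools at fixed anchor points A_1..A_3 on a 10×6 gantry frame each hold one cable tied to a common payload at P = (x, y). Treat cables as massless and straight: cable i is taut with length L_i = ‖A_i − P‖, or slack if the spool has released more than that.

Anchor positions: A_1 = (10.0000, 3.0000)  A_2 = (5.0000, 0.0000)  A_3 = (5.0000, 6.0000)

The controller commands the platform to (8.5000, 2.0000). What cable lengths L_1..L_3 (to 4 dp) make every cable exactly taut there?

cable 1: Δx=1.5000, Δy=1.0000; L_1 = √(Δx²+Δy²) = 1.8028
cable 2: Δx=-3.5000, Δy=-2.0000; L_2 = √(Δx²+Δy²) = 4.0311
cable 3: Δx=-3.5000, Δy=4.0000; L_3 = √(Δx²+Δy²) = 5.3151

(1.8028, 4.0311, 5.3151)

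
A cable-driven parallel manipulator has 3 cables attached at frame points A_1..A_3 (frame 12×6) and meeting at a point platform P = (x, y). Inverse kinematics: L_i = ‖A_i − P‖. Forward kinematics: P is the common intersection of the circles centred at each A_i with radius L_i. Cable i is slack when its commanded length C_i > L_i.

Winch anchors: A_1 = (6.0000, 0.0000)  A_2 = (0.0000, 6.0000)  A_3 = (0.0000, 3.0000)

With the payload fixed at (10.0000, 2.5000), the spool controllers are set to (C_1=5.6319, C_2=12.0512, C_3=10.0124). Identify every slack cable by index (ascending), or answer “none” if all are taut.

1, 2

cable 1: L_1 = ‖A_1−P‖ = 4.7170;  C_1 = 5.6319 → slack
cable 2: L_2 = ‖A_2−P‖ = 10.5948;  C_2 = 12.0512 → slack
cable 3: L_3 = ‖A_3−P‖ = 10.0125;  C_3 = 10.0124 → taut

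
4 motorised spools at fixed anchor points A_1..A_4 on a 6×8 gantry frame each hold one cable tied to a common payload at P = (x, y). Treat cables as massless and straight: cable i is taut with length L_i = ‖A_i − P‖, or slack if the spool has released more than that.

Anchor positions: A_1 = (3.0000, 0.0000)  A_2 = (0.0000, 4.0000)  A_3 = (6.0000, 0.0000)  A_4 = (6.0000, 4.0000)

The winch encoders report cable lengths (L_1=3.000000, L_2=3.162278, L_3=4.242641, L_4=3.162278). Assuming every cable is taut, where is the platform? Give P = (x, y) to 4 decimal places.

expand ‖A_i−P‖²=L_i² and subtract eq 1 (c_i ≔ ‖A_i‖²−L_i²)
c_1 = 9.0000+0.0000−9.0000 = 0.0000
eq1−eq2 → [6.0000  -8.0000]·P = -6.0000
eq1−eq3 → [-6.0000  0.0000]·P = -18.0000
eq1−eq4 → [-6.0000  -8.0000]·P = -42.0000
2×2 solve → P = (3.0000, 3.0000)
check cable 4: ‖A_4−P‖² = 10.0000 ≈ L_4² = 10.0000 ✓

(3.0000, 3.0000)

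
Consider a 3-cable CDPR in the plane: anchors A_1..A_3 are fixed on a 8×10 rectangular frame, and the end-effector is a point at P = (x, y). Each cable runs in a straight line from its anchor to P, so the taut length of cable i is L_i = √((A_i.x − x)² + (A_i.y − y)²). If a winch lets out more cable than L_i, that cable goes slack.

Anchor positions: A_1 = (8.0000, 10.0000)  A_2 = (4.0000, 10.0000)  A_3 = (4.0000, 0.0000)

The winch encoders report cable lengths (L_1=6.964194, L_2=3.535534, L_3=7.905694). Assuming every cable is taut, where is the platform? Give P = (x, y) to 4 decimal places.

(1.5000, 7.5000)

circle eqns → linear via eq_j − eq_1; set c_j = A_j·A_j − L_j²
c_1 = 64.0000+100.0000−48.5000 = 115.5000
8.0000·x + 0.0000·y = c_1−c_2 = 12.0000
8.0000·x + 20.0000·y = c_1−c_3 = 162.0000
solve first two rows → x=1.5000, y=7.5000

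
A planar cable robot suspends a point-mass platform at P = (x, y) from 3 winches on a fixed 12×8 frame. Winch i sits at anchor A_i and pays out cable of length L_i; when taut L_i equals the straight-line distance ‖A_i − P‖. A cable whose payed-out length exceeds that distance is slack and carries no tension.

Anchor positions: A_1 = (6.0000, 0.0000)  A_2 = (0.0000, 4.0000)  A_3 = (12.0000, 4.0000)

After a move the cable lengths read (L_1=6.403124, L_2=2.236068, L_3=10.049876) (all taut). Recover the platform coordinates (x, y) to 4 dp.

(2.0000, 5.0000)

each cable: (A_i−P)·(A_i−P) = L_i²; let q_i = ‖A_i‖²−L_i²
q_1 = 36.0000+0.0000−41.0000 = -5.0000
row 1: 12.0000x − 8.0000y = -16.0000  (q_2=11.0000)
row 2: -12.0000x − 8.0000y = -64.0000  (q_3=59.0000)
Cramer on rows 1–2 → x = 2.0000, y = 5.0000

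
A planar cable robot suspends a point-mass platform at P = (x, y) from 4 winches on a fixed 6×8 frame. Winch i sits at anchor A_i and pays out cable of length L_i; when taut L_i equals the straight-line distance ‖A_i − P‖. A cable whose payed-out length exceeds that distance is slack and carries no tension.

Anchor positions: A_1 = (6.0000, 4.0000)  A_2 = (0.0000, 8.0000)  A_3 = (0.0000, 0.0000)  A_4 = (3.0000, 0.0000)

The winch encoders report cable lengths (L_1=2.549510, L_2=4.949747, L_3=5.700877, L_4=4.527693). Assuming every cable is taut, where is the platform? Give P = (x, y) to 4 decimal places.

expand ‖A_i−P‖²=L_i² and subtract eq 1 (k_i ≔ ‖A_i‖²−L_i²)
k_1 = 36.0000+16.0000−6.5000 = 45.5000
eq1−eq2 → [12.0000  -8.0000]·P = 6.0000
eq1−eq3 → [12.0000  8.0000]·P = 78.0000
eq1−eq4 → [6.0000  8.0000]·P = 57.0000
2×2 solve → P = (3.5000, 4.5000)
check cable 4: ‖A_4−P‖² = 20.5000 ≈ L_4² = 20.5000 ✓

(3.5000, 4.5000)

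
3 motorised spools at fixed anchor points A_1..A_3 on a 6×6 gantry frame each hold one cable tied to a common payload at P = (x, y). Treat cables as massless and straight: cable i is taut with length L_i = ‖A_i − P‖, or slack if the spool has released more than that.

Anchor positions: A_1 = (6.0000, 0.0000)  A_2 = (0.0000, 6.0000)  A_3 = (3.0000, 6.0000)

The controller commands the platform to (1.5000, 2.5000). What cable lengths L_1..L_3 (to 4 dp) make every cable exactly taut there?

L_1 = √((6.0000−1.5000)² + (0.0000−2.5000)²) = 5.1478
L_2 = √((0.0000−1.5000)² + (6.0000−2.5000)²) = 3.8079
L_3 = √((3.0000−1.5000)² + (6.0000−2.5000)²) = 3.8079

(5.1478, 3.8079, 3.8079)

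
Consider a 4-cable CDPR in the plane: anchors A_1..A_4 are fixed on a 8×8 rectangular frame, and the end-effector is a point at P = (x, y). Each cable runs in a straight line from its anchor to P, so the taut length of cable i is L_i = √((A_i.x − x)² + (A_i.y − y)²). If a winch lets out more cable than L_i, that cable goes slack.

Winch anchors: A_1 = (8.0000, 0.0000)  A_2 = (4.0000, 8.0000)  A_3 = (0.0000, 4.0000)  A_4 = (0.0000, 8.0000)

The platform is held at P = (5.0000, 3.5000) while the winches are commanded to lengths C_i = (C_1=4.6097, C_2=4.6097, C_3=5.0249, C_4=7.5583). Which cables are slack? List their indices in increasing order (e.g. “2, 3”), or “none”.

4

cable 1: √((3.0000)²+(-3.5000)²)=4.6098, C_1=4.6097: taut
cable 2: √((-1.0000)²+(4.5000)²)=4.6098, C_2=4.6097: taut
cable 3: √((-5.0000)²+(0.5000)²)=5.0249, C_3=5.0249: taut
cable 4: √((-5.0000)²+(4.5000)²)=6.7268, C_4=7.5583: slack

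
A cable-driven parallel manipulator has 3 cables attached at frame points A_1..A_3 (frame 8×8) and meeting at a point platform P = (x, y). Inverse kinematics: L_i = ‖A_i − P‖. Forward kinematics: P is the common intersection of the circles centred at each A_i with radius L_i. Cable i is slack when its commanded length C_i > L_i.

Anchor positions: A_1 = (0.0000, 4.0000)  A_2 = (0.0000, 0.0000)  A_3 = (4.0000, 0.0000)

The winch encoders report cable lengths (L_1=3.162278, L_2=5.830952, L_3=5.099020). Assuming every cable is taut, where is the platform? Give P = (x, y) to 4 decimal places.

(3.0000, 5.0000)

expand ‖A_i−P‖²=L_i² and subtract eq 1 (k_i ≔ ‖A_i‖²−L_i²)
k_1 = 0.0000+16.0000−10.0000 = 6.0000
eq1−eq2 → [0.0000  8.0000]·P = 40.0000
eq1−eq3 → [-8.0000  8.0000]·P = 16.0000
2×2 solve → P = (3.0000, 5.0000)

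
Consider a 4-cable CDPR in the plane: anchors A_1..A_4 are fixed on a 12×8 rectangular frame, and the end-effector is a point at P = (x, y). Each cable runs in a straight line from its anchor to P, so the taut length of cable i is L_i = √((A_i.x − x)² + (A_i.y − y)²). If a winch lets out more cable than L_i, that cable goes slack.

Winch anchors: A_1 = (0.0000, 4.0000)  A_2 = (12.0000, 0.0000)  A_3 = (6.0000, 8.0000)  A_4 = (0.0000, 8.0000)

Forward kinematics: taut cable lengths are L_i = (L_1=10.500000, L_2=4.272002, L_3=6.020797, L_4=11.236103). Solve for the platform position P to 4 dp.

each cable: (A_i−P)·(A_i−P) = L_i²; let q_i = ‖A_i‖²−L_i²
q_1 = 0.0000+16.0000−110.2500 = -94.2500
row 1: -24.0000x + 8.0000y = -220.0000  (q_2=125.7500)
row 2: -12.0000x − 8.0000y = -158.0000  (q_3=63.7500)
row 3: 0.0000x − 8.0000y = -32.0000  (q_4=-62.2500)
Cramer on rows 1–2 → x = 10.5000, y = 4.0000
check cable 4: ‖A_4−P‖² = 126.2500 ≈ L_4² = 126.2500 ✓

(10.5000, 4.0000)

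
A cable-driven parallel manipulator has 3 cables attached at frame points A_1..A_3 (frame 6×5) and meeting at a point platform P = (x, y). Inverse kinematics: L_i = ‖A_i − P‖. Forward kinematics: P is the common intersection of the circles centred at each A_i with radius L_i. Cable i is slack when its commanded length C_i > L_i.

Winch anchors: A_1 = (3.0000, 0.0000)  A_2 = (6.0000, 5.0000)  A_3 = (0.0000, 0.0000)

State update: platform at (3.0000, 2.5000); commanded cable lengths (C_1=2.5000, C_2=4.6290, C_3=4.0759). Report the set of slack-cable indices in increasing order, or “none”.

cable 1: L_1 = ‖A_1−P‖ = 2.5000;  C_1 = 2.5000 → taut
cable 2: L_2 = ‖A_2−P‖ = 3.9051;  C_2 = 4.6290 → slack
cable 3: L_3 = ‖A_3−P‖ = 3.9051;  C_3 = 4.0759 → slack

2, 3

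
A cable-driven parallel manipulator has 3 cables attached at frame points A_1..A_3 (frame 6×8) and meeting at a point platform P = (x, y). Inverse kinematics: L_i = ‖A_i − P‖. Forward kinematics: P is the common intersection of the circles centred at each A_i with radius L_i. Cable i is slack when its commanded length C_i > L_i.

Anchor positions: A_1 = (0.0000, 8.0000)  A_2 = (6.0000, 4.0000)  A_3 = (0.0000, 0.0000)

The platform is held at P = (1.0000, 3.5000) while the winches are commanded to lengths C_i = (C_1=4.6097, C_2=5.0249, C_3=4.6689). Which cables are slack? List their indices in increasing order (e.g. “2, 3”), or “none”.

cable 1: L_1 = ‖A_1−P‖ = 4.6098;  C_1 = 4.6097 → taut
cable 2: L_2 = ‖A_2−P‖ = 5.0249;  C_2 = 5.0249 → taut
cable 3: L_3 = ‖A_3−P‖ = 3.6401;  C_3 = 4.6689 → slack

3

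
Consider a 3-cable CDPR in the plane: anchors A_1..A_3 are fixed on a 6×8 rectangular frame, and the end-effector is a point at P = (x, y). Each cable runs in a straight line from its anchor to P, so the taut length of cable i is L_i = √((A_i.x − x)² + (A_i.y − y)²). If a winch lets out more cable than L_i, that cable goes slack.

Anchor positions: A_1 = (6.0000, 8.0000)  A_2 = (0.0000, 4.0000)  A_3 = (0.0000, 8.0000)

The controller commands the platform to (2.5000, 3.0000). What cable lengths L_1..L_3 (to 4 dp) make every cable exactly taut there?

(6.1033, 2.6926, 5.5902)

L_1: Δ = A_1−P = (3.5000, 5.0000) → ‖Δ‖ = √37.2500 = 6.1033
L_2: Δ = A_2−P = (-2.5000, 1.0000) → ‖Δ‖ = √7.2500 = 2.6926
L_3: Δ = A_3−P = (-2.5000, 5.0000) → ‖Δ‖ = √31.2500 = 5.5902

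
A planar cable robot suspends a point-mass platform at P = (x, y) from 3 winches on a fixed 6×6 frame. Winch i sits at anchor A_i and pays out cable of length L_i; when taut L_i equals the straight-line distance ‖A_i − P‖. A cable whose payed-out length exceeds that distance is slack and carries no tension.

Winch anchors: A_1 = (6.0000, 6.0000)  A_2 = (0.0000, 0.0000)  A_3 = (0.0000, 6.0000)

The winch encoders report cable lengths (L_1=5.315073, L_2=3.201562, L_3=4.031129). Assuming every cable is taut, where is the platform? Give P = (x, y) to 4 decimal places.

(2.0000, 2.5000)

circle eqns → linear via eq_j − eq_1; set q_j = A_j·A_j − L_j²
q_1 = 36.0000+36.0000−28.2500 = 43.7500
12.0000·x + 12.0000·y = q_1−q_2 = 54.0000
12.0000·x + 0.0000·y = q_1−q_3 = 24.0000
solve first two rows → x=2.0000, y=2.5000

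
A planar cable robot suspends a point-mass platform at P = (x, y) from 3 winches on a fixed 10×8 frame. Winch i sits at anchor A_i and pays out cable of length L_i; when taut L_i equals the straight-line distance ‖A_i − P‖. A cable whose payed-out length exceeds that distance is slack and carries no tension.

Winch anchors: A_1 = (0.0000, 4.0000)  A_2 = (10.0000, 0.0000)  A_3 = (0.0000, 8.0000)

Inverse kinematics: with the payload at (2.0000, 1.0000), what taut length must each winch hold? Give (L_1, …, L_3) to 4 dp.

(3.6056, 8.0623, 7.2801)

cable 1: Δx=-2.0000, Δy=3.0000; L_1 = √(Δx²+Δy²) = 3.6056
cable 2: Δx=8.0000, Δy=-1.0000; L_2 = √(Δx²+Δy²) = 8.0623
cable 3: Δx=-2.0000, Δy=7.0000; L_3 = √(Δx²+Δy²) = 7.2801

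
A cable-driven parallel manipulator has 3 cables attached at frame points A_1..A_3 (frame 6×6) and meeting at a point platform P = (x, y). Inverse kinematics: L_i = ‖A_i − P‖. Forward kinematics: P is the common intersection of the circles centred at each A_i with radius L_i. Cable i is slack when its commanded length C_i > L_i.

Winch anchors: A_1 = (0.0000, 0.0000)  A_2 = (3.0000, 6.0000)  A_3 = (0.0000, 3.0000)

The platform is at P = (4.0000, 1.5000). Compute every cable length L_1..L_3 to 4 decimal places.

L_1: Δ = A_1−P = (-4.0000, -1.5000) → ‖Δ‖ = √18.2500 = 4.2720
L_2: Δ = A_2−P = (-1.0000, 4.5000) → ‖Δ‖ = √21.2500 = 4.6098
L_3: Δ = A_3−P = (-4.0000, 1.5000) → ‖Δ‖ = √18.2500 = 4.2720

(4.2720, 4.6098, 4.2720)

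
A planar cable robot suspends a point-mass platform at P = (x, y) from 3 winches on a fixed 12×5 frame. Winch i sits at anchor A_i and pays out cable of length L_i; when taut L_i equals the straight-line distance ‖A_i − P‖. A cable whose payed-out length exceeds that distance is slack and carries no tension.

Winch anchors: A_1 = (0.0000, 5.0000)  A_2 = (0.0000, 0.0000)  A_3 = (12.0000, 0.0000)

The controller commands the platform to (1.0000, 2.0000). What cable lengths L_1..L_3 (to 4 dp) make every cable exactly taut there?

(3.1623, 2.2361, 11.1803)

cable 1: Δx=-1.0000, Δy=3.0000; L_1 = √(Δx²+Δy²) = 3.1623
cable 2: Δx=-1.0000, Δy=-2.0000; L_2 = √(Δx²+Δy²) = 2.2361
cable 3: Δx=11.0000, Δy=-2.0000; L_3 = √(Δx²+Δy²) = 11.1803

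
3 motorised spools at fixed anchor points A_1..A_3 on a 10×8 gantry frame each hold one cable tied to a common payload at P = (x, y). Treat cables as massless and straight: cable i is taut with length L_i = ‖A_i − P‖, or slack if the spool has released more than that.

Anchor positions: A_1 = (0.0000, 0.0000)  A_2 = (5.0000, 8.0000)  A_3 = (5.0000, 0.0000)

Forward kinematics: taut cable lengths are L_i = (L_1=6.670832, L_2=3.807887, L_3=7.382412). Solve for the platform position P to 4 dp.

(1.5000, 6.5000)

circle eqns → linear via eq_j − eq_1; set c_j = A_j·A_j − L_j²
c_1 = 0.0000+0.0000−44.5000 = -44.5000
-10.0000·x − 16.0000·y = c_1−c_2 = -119.0000
-10.0000·x + 0.0000·y = c_1−c_3 = -15.0000
solve first two rows → x=1.5000, y=6.5000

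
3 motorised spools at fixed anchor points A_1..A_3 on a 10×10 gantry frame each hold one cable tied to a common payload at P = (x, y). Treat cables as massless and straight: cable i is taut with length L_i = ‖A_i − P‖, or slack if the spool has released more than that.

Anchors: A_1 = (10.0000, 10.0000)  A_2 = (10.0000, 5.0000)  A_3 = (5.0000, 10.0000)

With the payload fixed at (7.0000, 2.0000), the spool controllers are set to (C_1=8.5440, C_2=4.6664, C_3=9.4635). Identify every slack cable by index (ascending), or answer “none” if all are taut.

2, 3

cable 1: L_1 = ‖A_1−P‖ = 8.5440;  C_1 = 8.5440 → taut
cable 2: L_2 = ‖A_2−P‖ = 4.2426;  C_2 = 4.6664 → slack
cable 3: L_3 = ‖A_3−P‖ = 8.2462;  C_3 = 9.4635 → slack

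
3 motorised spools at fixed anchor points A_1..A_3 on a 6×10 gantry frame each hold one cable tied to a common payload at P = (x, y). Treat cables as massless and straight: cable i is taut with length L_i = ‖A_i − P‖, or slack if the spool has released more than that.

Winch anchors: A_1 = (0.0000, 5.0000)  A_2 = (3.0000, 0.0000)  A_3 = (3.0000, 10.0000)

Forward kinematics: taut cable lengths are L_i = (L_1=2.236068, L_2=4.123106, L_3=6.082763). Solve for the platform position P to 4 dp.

(2.0000, 4.0000)

expand ‖A_i−P‖²=L_i² and subtract eq 1 (c_i ≔ ‖A_i‖²−L_i²)
c_1 = 0.0000+25.0000−5.0000 = 20.0000
eq1−eq2 → [-6.0000  10.0000]·P = 28.0000
eq1−eq3 → [-6.0000  -10.0000]·P = -52.0000
2×2 solve → P = (2.0000, 4.0000)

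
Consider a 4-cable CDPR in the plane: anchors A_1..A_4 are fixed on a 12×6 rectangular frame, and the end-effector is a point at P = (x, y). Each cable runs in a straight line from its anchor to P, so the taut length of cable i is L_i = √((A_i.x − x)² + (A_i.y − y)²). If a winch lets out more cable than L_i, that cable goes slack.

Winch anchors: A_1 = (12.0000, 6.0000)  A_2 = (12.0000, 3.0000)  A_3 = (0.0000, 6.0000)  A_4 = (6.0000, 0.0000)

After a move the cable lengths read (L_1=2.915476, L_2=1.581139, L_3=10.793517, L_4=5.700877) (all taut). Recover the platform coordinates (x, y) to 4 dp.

(10.5000, 3.5000)

circle eqns → linear via eq_j − eq_1; set k_j = A_j·A_j − L_j²
k_1 = 144.0000+36.0000−8.5000 = 171.5000
0.0000·x + 6.0000·y = k_1−k_2 = 21.0000
24.0000·x + 0.0000·y = k_1−k_3 = 252.0000
12.0000·x + 12.0000·y = k_1−k_4 = 168.0000
solve first two rows → x=10.5000, y=3.5000
check cable 4: ‖A_4−P‖² = 32.5000 ≈ L_4² = 32.5000 ✓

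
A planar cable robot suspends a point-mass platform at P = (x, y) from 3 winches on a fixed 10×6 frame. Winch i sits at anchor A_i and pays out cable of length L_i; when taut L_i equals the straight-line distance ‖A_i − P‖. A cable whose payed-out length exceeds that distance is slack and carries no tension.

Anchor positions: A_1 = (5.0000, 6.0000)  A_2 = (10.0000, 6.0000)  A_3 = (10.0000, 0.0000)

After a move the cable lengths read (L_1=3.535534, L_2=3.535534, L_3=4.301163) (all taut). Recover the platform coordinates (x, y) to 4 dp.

circle eqns → linear via eq_j − eq_1; set c_j = A_j·A_j − L_j²
c_1 = 25.0000+36.0000−12.5000 = 48.5000
-10.0000·x + 0.0000·y = c_1−c_2 = -75.0000
-10.0000·x + 12.0000·y = c_1−c_3 = -33.0000
solve first two rows → x=7.5000, y=3.5000

(7.5000, 3.5000)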